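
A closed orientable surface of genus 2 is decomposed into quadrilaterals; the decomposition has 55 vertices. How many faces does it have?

χ = 2 − 2·2 = -2, and every face is a square so 4F = 2E.
V − E + F = -2 with E = 4F/2 gives 55 − (4/2 − 1)·F = -2, so F = 57 and E = 114.

57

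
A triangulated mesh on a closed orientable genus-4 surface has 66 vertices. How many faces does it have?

χ = 2 − 2·4 = -6, and every face is a triangle so 3F = 2E.
V − E + F = -6 with E = 3F/2 gives 66 − (3/2 − 1)·F = -6, so F = 144 and E = 216.

144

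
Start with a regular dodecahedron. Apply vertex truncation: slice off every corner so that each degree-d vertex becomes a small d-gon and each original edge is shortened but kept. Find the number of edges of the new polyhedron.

90

The base solid has V = 20, E = 30, F = 12.
Truncation replaces each original edge-end by a new vertex, so V′ = 2E = 60.
Each original edge survives, and each old vertex of degree d contributes d new edges; summing degrees gives Σd = 2E, so E′ = E + 2E = 3E = 90.
Each original face survives and each original vertex becomes one new face: F′ = F + V = 32.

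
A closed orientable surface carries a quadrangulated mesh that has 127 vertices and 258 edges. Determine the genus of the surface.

2

Every face is a square and each edge borders two faces, so 4F = 2·258, giving F = 129.
χ = V − E + F = 127 − 258 + 129 = -2.
For a closed orientable surface χ = 2 − 2g, so g = (2 − (-2))/2 = 2.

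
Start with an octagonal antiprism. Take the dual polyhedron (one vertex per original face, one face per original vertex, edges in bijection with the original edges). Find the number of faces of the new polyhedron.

The base solid has V = 16, E = 32, F = 18.
The dual swaps V and F and preserves E: V′ = F = 18, E′ = E = 32, F′ = V = 16.

16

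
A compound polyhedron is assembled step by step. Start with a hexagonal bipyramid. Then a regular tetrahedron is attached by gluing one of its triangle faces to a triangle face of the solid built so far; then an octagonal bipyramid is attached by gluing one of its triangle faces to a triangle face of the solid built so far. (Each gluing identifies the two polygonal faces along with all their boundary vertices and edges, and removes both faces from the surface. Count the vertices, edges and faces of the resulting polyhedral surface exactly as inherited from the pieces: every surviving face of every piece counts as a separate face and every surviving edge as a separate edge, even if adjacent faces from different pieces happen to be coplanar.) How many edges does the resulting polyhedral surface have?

A hexagonal bipyramid: V=8, E=18, F=12.
Attach a regular tetrahedron (V=4, E=6, F=4) along a 3-gon: merge 3 vertices and 3 edges, delete both glued faces → V=9, E=21, F=14.
Attach an octagonal bipyramid (V=10, E=24, F=16) along a 3-gon: merge 3 vertices and 3 edges, delete both glued faces → V=16, E=42, F=28.
Check: V − E + F = 16 − 42 + 28 = 2.

42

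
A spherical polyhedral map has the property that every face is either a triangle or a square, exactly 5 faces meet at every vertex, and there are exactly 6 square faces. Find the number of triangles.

Let x be the number of triangles; then F = 6 + x.
Edge–face incidences: 2E = 4·6 + 3·x = 24 + 3x.
Every vertex has degree 5, so 5V = 2E.
Euler: V − E + F = 2 ⇒ (2E)/5 − E + (6 + x) = 2.
Multiply by 10: 2·(2E) − 5·(2E) + 10·(6 + x) = 20, i.e. 60 + 10x − 3·(24 + 3x) = 20.
Collecting terms: x − 12 = 20, so x = 32.
Then 2E = 24 + 3·32 = 120, so E = 60, V = 2E/5 = 24, F = 6 + 32 = 38.

32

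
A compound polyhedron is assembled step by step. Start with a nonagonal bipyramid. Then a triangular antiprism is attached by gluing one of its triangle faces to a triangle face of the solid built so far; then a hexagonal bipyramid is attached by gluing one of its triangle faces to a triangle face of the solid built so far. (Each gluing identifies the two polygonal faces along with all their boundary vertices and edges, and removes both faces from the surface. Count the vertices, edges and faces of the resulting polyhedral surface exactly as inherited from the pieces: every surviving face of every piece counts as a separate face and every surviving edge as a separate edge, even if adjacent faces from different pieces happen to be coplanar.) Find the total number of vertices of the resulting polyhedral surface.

19

A nonagonal bipyramid: V=11, E=27, F=18.
Attach a triangular antiprism (V=6, E=12, F=8) along a 3-gon: merge 3 vertices and 3 edges, delete both glued faces → V=14, E=36, F=24.
Attach a hexagonal bipyramid (V=8, E=18, F=12) along a 3-gon: merge 3 vertices and 3 edges, delete both glued faces → V=19, E=51, F=34.
Check: V − E + F = 19 − 51 + 34 = 2.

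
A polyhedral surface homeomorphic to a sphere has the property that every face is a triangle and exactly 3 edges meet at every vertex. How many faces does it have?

4

Each face has 3 edges and each edge borders two faces, so 2E = 3F.
Each vertex has degree 3, so 3V = 2E and hence V = 3F/3.
Euler: V − E + F = 2 ⇒ (3F/3) − (3F/2) + F = 2.
Multiply by 6: (6 − 9 + 6)F = 12, i.e. 3F = 12.
So F = 4, E = 3·4/2 = 6, V = 3·4/3 = 4.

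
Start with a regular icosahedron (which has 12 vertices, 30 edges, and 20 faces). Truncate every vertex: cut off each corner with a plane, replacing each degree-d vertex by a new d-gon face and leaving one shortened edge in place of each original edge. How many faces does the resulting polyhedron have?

32

Truncation replaces each original edge-end by a new vertex, so V′ = 2E = 60.
Each original edge survives, and each old vertex of degree d contributes d new edges; summing degrees gives Σd = 2E, so E′ = E + 2E = 3E = 90.
Each original face survives and each original vertex becomes one new face: F′ = F + V = 32.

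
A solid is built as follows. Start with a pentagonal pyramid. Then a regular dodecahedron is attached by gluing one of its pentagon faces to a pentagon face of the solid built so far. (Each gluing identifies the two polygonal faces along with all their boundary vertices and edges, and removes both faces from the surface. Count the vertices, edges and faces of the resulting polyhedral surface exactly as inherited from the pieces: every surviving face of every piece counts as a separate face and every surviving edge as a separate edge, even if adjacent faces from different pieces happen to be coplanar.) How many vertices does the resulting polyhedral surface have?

A pentagonal pyramid: V=6, E=10, F=6.
Attach a regular dodecahedron (V=20, E=30, F=12) along a 5-gon: merge 5 vertices and 5 edges, delete both glued faces → V=21, E=35, F=16.
Check: V − E + F = 21 − 35 + 16 = 2.

21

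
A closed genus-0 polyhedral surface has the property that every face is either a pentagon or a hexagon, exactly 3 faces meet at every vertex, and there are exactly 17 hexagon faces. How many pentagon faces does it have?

12

Let x be the number of pentagons; then F = 17 + x.
Edge–face incidences: 2E = 6·17 + 5·x = 102 + 5x.
Every vertex has degree 3, so 3V = 2E.
Euler: V − E + F = 2 ⇒ (2E)/3 − E + (17 + x) = 2.
Multiply by 6: 2·(2E) − 3·(2E) + 6·(17 + x) = 12, i.e. 102 + 6x − (102 + 5x) = 12.
Collecting terms: x = 12.
Then 2E = 102 + 5·12 = 162, so E = 81, V = 2E/3 = 54, F = 17 + 12 = 29.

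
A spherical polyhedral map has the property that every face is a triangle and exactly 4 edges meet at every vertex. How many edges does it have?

Each face has 3 edges and each edge borders two faces, so 2E = 3F.
Each vertex has degree 4, so 4V = 2E and hence V = 3F/4.
Euler: V − E + F = 2 ⇒ (3F/4) − (3F/2) + F = 2.
Multiply by 8: (6 − 12 + 8)F = 16, i.e. 2F = 16.
So F = 8, E = 3·8/2 = 12, V = 3·8/4 = 6.

12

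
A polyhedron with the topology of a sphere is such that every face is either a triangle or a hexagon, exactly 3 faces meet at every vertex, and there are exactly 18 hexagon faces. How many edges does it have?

Let x be the number of triangles; then F = 18 + x.
Edge–face incidences: 2E = 6·18 + 3·x = 108 + 3x.
Every vertex has degree 3, so 3V = 2E.
Euler: V − E + F = 2 ⇒ (2E)/3 − E + (18 + x) = 2.
Multiply by 6: 2·(2E) − 3·(2E) + 6·(18 + x) = 12, i.e. 108 + 6x − (108 + 3x) = 12.
Collecting terms: 3x = 12, so x = 4.
Then 2E = 108 + 3·4 = 120, so E = 60, V = 2E/3 = 40, F = 18 + 4 = 22.

60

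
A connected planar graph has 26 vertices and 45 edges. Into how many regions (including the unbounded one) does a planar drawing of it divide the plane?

21

Euler's formula for a connected plane graph: V − E + F = 2, so F = 2 − 26 + 45 = 21.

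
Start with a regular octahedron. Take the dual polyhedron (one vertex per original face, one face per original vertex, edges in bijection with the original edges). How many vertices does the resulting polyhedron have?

8

The base solid has V = 6, E = 12, F = 8.
The dual swaps V and F and preserves E: V′ = F = 8, E′ = E = 12, F′ = V = 6.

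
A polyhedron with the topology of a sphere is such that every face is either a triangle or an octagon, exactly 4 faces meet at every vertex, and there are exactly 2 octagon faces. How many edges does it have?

32

Let x be the number of triangles; then F = 2 + x.
Edge–face incidences: 2E = 8·2 + 3·x = 16 + 3x.
Every vertex has degree 4, so 4V = 2E.
Euler: V − E + F = 2 ⇒ (2E)/4 − E + (2 + x) = 2.
Multiply by 8: 2·(2E) − 4·(2E) + 8·(2 + x) = 16, i.e. 16 + 8x − 2·(16 + 3x) = 16.
Collecting terms: 2x − 16 = 16, so 2x = 32, so x = 16.
Then 2E = 16 + 3·16 = 64, so E = 32, V = 2E/4 = 16, F = 2 + 16 = 18.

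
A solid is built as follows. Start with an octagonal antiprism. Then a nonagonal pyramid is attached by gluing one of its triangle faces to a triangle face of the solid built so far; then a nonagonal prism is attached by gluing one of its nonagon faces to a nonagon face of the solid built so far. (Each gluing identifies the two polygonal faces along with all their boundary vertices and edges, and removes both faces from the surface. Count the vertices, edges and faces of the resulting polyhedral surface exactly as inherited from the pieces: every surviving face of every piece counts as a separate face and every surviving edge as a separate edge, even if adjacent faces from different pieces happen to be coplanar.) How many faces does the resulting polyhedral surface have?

35

An octagonal antiprism: V=16, E=32, F=18.
Attach a nonagonal pyramid (V=10, E=18, F=10) along a 3-gon: merge 3 vertices and 3 edges, delete both glued faces → V=23, E=47, F=26.
Attach a nonagonal prism (V=18, E=27, F=11) along a 9-gon: merge 9 vertices and 9 edges, delete both glued faces → V=32, E=65, F=35.
Check: V − E + F = 32 − 65 + 35 = 2.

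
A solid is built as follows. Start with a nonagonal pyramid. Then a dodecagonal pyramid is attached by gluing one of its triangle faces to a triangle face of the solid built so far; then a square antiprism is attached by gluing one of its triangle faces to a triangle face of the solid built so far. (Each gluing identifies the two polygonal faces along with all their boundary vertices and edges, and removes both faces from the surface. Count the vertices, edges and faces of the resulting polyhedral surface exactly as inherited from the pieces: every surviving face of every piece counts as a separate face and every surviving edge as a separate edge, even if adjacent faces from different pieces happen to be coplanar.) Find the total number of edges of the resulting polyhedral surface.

52

A nonagonal pyramid: V=10, E=18, F=10.
Attach a dodecagonal pyramid (V=13, E=24, F=13) along a 3-gon: merge 3 vertices and 3 edges, delete both glued faces → V=20, E=39, F=21.
Attach a square antiprism (V=8, E=16, F=10) along a 3-gon: merge 3 vertices and 3 edges, delete both glued faces → V=25, E=52, F=29.
Check: V − E + F = 25 − 52 + 29 = 2.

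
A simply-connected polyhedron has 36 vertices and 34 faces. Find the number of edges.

68

Here V − E + F = 2.
E = V + F − (2) = 36 + 34 − (2) = 68.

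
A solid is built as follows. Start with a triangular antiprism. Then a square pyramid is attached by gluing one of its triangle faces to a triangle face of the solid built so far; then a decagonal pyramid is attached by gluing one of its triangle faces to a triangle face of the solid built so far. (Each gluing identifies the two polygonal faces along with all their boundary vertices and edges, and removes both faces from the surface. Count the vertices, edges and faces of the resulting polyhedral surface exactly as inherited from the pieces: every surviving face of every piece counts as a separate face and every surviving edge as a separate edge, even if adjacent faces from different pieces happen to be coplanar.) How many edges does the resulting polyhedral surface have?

A triangular antiprism: V=6, E=12, F=8.
Attach a square pyramid (V=5, E=8, F=5) along a 3-gon: merge 3 vertices and 3 edges, delete both glued faces → V=8, E=17, F=11.
Attach a decagonal pyramid (V=11, E=20, F=11) along a 3-gon: merge 3 vertices and 3 edges, delete both glued faces → V=16, E=34, F=20.
Check: V − E + F = 16 − 34 + 20 = 2.

34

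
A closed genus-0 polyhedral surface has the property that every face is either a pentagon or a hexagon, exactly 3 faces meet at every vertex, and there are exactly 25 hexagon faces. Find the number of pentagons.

Let x be the number of pentagons; then F = 25 + x.
Edge–face incidences: 2E = 6·25 + 5·x = 150 + 5x.
Every vertex has degree 3, so 3V = 2E.
Euler: V − E + F = 2 ⇒ (2E)/3 − E + (25 + x) = 2.
Multiply by 6: 2·(2E) − 3·(2E) + 6·(25 + x) = 12, i.e. 150 + 6x − (150 + 5x) = 12.
Collecting terms: x = 12.
Then 2E = 150 + 5·12 = 210, so E = 105, V = 2E/3 = 70, F = 25 + 12 = 37.

12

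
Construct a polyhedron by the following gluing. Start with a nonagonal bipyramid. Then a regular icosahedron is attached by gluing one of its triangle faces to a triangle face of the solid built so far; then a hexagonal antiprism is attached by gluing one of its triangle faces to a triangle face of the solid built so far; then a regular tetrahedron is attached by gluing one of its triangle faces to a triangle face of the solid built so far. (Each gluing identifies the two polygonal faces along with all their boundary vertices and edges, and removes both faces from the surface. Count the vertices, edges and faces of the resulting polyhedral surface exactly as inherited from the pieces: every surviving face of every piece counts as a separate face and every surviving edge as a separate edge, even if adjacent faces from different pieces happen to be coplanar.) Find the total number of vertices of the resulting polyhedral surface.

30

A nonagonal bipyramid: V=11, E=27, F=18.
Attach a regular icosahedron (V=12, E=30, F=20) along a 3-gon: merge 3 vertices and 3 edges, delete both glued faces → V=20, E=54, F=36.
Attach a hexagonal antiprism (V=12, E=24, F=14) along a 3-gon: merge 3 vertices and 3 edges, delete both glued faces → V=29, E=75, F=48.
Attach a regular tetrahedron (V=4, E=6, F=4) along a 3-gon: merge 3 vertices and 3 edges, delete both glued faces → V=30, E=78, F=50.
Check: V − E + F = 30 − 78 + 50 = 2.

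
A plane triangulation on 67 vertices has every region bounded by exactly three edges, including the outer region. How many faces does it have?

130

In a plane triangulation 3F = 2E and V − E + F = 2, so F = 2V − 4 = 2·67 − 4 = 130.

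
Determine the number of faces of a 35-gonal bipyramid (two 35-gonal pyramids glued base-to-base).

70

A bipyramid over an n-gon has 2n triangular faces and n + 2 vertices: V = 35 + 2 = 37, E = 3·35 = 105, F = 2·35 = 70.
Check: V − E + F = 37 − 105 + 70 = 2.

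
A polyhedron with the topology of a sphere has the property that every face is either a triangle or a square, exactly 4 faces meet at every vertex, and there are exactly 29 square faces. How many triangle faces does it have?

Let x be the number of triangles; then F = 29 + x.
Edge–face incidences: 2E = 4·29 + 3·x = 116 + 3x.
Every vertex has degree 4, so 4V = 2E.
Euler: V − E + F = 2 ⇒ (2E)/4 − E + (29 + x) = 2.
Multiply by 8: 2·(2E) − 4·(2E) + 8·(29 + x) = 16, i.e. 232 + 8x − 2·(116 + 3x) = 16.
Collecting terms: 2x = 16, so x = 8.
Then 2E = 116 + 3·8 = 140, so E = 70, V = 2E/4 = 35, F = 29 + 8 = 37.

8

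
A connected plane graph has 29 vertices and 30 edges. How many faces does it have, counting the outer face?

Euler's formula for a connected plane graph: V − E + F = 2, so F = 2 − 29 + 30 = 3.

3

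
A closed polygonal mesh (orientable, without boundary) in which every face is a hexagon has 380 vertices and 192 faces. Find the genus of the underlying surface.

3

Every face is a hexagon, so 2E = 6·192 = 1152, giving E = 576.
χ = V − E + F = 380 − 576 + 192 = -4.
For a closed orientable surface χ = 2 − 2g, so g = (2 − (-4))/2 = 3.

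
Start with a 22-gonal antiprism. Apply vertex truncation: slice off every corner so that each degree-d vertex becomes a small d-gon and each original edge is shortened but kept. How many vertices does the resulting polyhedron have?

176

The base solid has V = 44, E = 88, F = 46.
Truncation replaces each original edge-end by a new vertex, so V′ = 2E = 176.
Each original edge survives, and each old vertex of degree d contributes d new edges; summing degrees gives Σd = 2E, so E′ = E + 2E = 3E = 264.
Each original face survives and each original vertex becomes one new face: F′ = F + V = 90.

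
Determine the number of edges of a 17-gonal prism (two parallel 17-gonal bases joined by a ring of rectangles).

A prism on an n-gon has two n-gon bases and n rectangular sides: V = 2·17 = 34, E = 3·17 = 51, F = 17 + 2 = 19.

51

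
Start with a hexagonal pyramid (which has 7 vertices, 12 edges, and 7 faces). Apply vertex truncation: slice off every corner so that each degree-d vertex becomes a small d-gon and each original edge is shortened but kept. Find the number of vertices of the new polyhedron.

24

Truncation replaces each original edge-end by a new vertex, so V′ = 2E = 24.
Each original edge survives, and each old vertex of degree d contributes d new edges; summing degrees gives Σd = 2E, so E′ = E + 2E = 3E = 36.
Each original face survives and each original vertex becomes one new face: F′ = F + V = 14.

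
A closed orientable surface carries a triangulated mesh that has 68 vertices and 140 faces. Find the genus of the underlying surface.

2

Every face is a triangle, so 2E = 3·140 = 420, giving E = 210.
χ = V − E + F = 68 − 210 + 140 = -2.
For a closed orientable surface χ = 2 − 2g, so g = (2 − (-2))/2 = 2.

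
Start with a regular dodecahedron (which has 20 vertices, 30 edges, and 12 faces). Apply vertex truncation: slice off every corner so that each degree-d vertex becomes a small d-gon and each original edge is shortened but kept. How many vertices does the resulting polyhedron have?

Truncation replaces each original edge-end by a new vertex, so V′ = 2E = 60.
Each original edge survives, and each old vertex of degree d contributes d new edges; summing degrees gives Σd = 2E, so E′ = E + 2E = 3E = 90.
Each original face survives and each original vertex becomes one new face: F′ = F + V = 32.

60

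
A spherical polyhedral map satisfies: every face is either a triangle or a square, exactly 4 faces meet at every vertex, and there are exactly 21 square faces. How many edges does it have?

Let x be the number of triangles; then F = 21 + x.
Edge–face incidences: 2E = 4·21 + 3·x = 84 + 3x.
Every vertex has degree 4, so 4V = 2E.
Euler: V − E + F = 2 ⇒ (2E)/4 − E + (21 + x) = 2.
Multiply by 8: 2·(2E) − 4·(2E) + 8·(21 + x) = 16, i.e. 168 + 8x − 2·(84 + 3x) = 16.
Collecting terms: 2x = 16, so x = 8.
Then 2E = 84 + 3·8 = 108, so E = 54, V = 2E/4 = 27, F = 21 + 8 = 29.

54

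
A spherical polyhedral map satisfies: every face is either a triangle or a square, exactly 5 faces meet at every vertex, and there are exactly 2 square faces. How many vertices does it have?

Let x be the number of triangles; then F = 2 + x.
Edge–face incidences: 2E = 4·2 + 3·x = 8 + 3x.
Every vertex has degree 5, so 5V = 2E.
Euler: V − E + F = 2 ⇒ (2E)/5 − E + (2 + x) = 2.
Multiply by 10: 2·(2E) − 5·(2E) + 10·(2 + x) = 20, i.e. 20 + 10x − 3·(8 + 3x) = 20.
Collecting terms: x − 4 = 20, so x = 24.
Then 2E = 8 + 3·24 = 80, so E = 40, V = 2E/5 = 16, F = 2 + 24 = 26.

16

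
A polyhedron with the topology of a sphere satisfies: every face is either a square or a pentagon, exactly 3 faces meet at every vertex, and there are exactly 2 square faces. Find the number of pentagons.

Let x be the number of pentagons; then F = 2 + x.
Edge–face incidences: 2E = 4·2 + 5·x = 8 + 5x.
Every vertex has degree 3, so 3V = 2E.
Euler: V − E + F = 2 ⇒ (2E)/3 − E + (2 + x) = 2.
Multiply by 6: 2·(2E) − 3·(2E) + 6·(2 + x) = 12, i.e. 12 + 6x − (8 + 5x) = 12.
Collecting terms: x + 4 = 12, so x = 8.
Then 2E = 8 + 5·8 = 48, so E = 24, V = 2E/3 = 16, F = 2 + 8 = 10.

8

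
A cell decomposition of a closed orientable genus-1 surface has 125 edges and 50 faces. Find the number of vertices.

75

For a closed orientable surface of genus 1, χ = 2 − 2·1 = 0.
V = 0 + E − F = 0 + 125 − 50 = 75.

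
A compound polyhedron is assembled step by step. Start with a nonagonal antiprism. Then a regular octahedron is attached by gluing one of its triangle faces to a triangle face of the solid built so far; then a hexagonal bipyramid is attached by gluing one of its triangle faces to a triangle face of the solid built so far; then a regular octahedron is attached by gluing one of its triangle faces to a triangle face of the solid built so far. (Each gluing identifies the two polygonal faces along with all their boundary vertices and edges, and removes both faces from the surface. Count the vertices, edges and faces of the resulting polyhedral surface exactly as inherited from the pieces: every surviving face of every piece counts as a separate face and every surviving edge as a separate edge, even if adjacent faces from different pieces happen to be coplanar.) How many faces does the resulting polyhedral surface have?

42

A nonagonal antiprism: V=18, E=36, F=20.
Attach a regular octahedron (V=6, E=12, F=8) along a 3-gon: merge 3 vertices and 3 edges, delete both glued faces → V=21, E=45, F=26.
Attach a hexagonal bipyramid (V=8, E=18, F=12) along a 3-gon: merge 3 vertices and 3 edges, delete both glued faces → V=26, E=60, F=36.
Attach a regular octahedron (V=6, E=12, F=8) along a 3-gon: merge 3 vertices and 3 edges, delete both glued faces → V=29, E=69, F=42.
Check: V − E + F = 29 − 69 + 42 = 2.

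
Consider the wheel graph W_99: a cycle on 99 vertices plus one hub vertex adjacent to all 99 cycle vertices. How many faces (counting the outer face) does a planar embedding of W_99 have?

100

W_99 has V = 99 + 1 = 100 vertices and E = 2·99 = 198 edges.
By Euler's formula F = 2 − V + E = 2 − 100 + 198 = 100.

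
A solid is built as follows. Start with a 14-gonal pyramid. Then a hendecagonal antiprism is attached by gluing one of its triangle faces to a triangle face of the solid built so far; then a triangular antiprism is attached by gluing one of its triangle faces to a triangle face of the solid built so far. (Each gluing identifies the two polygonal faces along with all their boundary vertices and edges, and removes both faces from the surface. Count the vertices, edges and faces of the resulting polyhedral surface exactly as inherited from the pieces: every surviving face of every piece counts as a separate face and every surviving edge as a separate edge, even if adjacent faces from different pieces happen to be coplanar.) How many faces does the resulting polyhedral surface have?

A 14-gonal pyramid: V=15, E=28, F=15.
Attach a hendecagonal antiprism (V=22, E=44, F=24) along a 3-gon: merge 3 vertices and 3 edges, delete both glued faces → V=34, E=69, F=37.
Attach a triangular antiprism (V=6, E=12, F=8) along a 3-gon: merge 3 vertices and 3 edges, delete both glued faces → V=37, E=78, F=43.
Check: V − E + F = 37 − 78 + 43 = 2.

43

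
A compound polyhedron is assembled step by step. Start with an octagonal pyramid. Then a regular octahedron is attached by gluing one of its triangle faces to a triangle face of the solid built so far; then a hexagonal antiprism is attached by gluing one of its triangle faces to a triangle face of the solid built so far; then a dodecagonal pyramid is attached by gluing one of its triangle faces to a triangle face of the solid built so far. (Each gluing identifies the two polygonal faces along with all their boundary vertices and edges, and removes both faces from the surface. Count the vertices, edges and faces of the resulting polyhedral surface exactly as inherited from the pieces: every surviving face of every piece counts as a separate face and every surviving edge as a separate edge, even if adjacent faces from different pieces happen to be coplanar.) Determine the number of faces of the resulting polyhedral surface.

38

An octagonal pyramid: V=9, E=16, F=9.
Attach a regular octahedron (V=6, E=12, F=8) along a 3-gon: merge 3 vertices and 3 edges, delete both glued faces → V=12, E=25, F=15.
Attach a hexagonal antiprism (V=12, E=24, F=14) along a 3-gon: merge 3 vertices and 3 edges, delete both glued faces → V=21, E=46, F=27.
Attach a dodecagonal pyramid (V=13, E=24, F=13) along a 3-gon: merge 3 vertices and 3 edges, delete both glued faces → V=31, E=67, F=38.
Check: V − E + F = 31 − 67 + 38 = 2.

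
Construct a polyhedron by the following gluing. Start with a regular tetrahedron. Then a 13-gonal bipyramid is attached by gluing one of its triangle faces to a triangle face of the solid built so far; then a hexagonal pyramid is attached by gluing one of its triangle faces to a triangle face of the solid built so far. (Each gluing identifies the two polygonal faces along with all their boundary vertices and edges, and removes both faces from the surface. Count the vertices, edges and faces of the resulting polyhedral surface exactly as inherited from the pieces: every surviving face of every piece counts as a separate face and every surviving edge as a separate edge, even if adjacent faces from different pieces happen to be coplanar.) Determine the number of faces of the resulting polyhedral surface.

33

A regular tetrahedron: V=4, E=6, F=4.
Attach a 13-gonal bipyramid (V=15, E=39, F=26) along a 3-gon: merge 3 vertices and 3 edges, delete both glued faces → V=16, E=42, F=28.
Attach a hexagonal pyramid (V=7, E=12, F=7) along a 3-gon: merge 3 vertices and 3 edges, delete both glued faces → V=20, E=51, F=33.
Check: V − E + F = 20 − 51 + 33 = 2.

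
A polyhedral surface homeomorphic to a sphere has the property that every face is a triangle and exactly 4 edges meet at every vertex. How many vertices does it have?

6

Each face has 3 edges and each edge borders two faces, so 2E = 3F.
Each vertex has degree 4, so 4V = 2E and hence V = 3F/4.
Euler: V − E + F = 2 ⇒ (3F/4) − (3F/2) + F = 2.
Multiply by 8: (6 − 12 + 8)F = 16, i.e. 2F = 16.
So F = 8, E = 3·8/2 = 12, V = 3·8/4 = 6.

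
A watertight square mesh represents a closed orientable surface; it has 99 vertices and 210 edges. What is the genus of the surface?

4

Every face is a square and each edge borders two faces, so 4F = 2·210, giving F = 105.
χ = V − E + F = 99 − 210 + 105 = -6.
For a closed orientable surface χ = 2 − 2g, so g = (2 − (-6))/2 = 4.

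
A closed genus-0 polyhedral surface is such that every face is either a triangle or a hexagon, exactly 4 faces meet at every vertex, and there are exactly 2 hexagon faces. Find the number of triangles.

Let x be the number of triangles; then F = 2 + x.
Edge–face incidences: 2E = 6·2 + 3·x = 12 + 3x.
Every vertex has degree 4, so 4V = 2E.
Euler: V − E + F = 2 ⇒ (2E)/4 − E + (2 + x) = 2.
Multiply by 8: 2·(2E) − 4·(2E) + 8·(2 + x) = 16, i.e. 16 + 8x − 2·(12 + 3x) = 16.
Collecting terms: 2x − 8 = 16, so 2x = 24, so x = 12.
Then 2E = 12 + 3·12 = 48, so E = 24, V = 2E/4 = 12, F = 2 + 12 = 14.

12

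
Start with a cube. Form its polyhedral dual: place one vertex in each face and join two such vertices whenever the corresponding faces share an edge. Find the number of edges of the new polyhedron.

The base solid has V = 8, E = 12, F = 6.
The dual swaps V and F and preserves E: V′ = F = 6, E′ = E = 12, F′ = V = 8.

12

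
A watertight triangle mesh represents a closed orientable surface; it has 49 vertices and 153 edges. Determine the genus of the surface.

Every face is a triangle and each edge borders two faces, so 3F = 2·153, giving F = 102.
χ = V − E + F = 49 − 153 + 102 = -2.
For a closed orientable surface χ = 2 − 2g, so g = (2 − (-2))/2 = 2.

2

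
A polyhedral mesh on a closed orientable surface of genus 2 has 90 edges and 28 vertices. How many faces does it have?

60

For a closed orientable surface of genus 2, χ = 2 − 2·2 = -2.
F = -2 − V + E = -2 − 28 + 90 = 60.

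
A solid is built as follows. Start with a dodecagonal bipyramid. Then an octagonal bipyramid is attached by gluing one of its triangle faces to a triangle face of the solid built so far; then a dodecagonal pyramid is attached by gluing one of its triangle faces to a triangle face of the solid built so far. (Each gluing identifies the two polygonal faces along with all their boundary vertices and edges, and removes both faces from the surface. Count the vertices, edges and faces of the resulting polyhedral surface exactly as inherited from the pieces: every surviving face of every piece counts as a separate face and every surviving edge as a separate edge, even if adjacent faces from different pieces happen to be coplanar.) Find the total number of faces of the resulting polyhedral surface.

A dodecagonal bipyramid: V=14, E=36, F=24.
Attach an octagonal bipyramid (V=10, E=24, F=16) along a 3-gon: merge 3 vertices and 3 edges, delete both glued faces → V=21, E=57, F=38.
Attach a dodecagonal pyramid (V=13, E=24, F=13) along a 3-gon: merge 3 vertices and 3 edges, delete both glued faces → V=31, E=78, F=49.
Check: V − E + F = 31 − 78 + 49 = 2.

49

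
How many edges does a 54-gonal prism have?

A prism on an n-gon has two n-gon bases and n rectangular sides: V = 2·54 = 108, E = 3·54 = 162, F = 54 + 2 = 56.

162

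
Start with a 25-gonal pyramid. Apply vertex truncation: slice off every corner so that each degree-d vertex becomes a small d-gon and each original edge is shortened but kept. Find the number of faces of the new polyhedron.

52

The base solid has V = 26, E = 50, F = 26.
Truncation replaces each original edge-end by a new vertex, so V′ = 2E = 100.
Each original edge survives, and each old vertex of degree d contributes d new edges; summing degrees gives Σd = 2E, so E′ = E + 2E = 3E = 150.
Each original face survives and each original vertex becomes one new face: F′ = F + V = 52.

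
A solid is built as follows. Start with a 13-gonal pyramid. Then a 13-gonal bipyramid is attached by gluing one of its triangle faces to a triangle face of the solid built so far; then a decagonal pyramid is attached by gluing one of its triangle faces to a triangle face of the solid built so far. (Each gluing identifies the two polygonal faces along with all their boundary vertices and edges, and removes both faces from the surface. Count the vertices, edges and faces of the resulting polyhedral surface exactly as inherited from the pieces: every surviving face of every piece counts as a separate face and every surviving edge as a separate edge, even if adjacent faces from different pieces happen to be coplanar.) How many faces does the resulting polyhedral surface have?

47

A 13-gonal pyramid: V=14, E=26, F=14.
Attach a 13-gonal bipyramid (V=15, E=39, F=26) along a 3-gon: merge 3 vertices and 3 edges, delete both glued faces → V=26, E=62, F=38.
Attach a decagonal pyramid (V=11, E=20, F=11) along a 3-gon: merge 3 vertices and 3 edges, delete both glued faces → V=34, E=79, F=47.
Check: V − E + F = 34 − 79 + 47 = 2.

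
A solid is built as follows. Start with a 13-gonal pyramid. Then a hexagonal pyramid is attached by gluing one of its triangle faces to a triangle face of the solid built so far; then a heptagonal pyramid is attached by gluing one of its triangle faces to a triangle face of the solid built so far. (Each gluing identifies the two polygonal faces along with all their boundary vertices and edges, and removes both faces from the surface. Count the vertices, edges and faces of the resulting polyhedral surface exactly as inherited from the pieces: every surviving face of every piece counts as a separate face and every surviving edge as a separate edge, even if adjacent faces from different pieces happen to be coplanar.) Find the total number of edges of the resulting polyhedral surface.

A 13-gonal pyramid: V=14, E=26, F=14.
Attach a hexagonal pyramid (V=7, E=12, F=7) along a 3-gon: merge 3 vertices and 3 edges, delete both glued faces → V=18, E=35, F=19.
Attach a heptagonal pyramid (V=8, E=14, F=8) along a 3-gon: merge 3 vertices and 3 edges, delete both glued faces → V=23, E=46, F=25.
Check: V − E + F = 23 − 46 + 25 = 2.

46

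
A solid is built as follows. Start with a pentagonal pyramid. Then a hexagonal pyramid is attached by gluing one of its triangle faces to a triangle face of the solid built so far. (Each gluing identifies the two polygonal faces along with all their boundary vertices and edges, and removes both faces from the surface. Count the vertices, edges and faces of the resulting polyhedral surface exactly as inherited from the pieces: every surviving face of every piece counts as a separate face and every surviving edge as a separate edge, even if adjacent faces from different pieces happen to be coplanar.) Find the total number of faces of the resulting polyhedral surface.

A pentagonal pyramid: V=6, E=10, F=6.
Attach a hexagonal pyramid (V=7, E=12, F=7) along a 3-gon: merge 3 vertices and 3 edges, delete both glued faces → V=10, E=19, F=11.
Check: V − E + F = 10 − 19 + 11 = 2.

11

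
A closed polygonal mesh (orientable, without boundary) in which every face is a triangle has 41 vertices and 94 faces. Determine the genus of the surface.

Every face is a triangle, so 2E = 3·94 = 282, giving E = 141.
χ = V − E + F = 41 − 141 + 94 = -6.
For a closed orientable surface χ = 2 − 2g, so g = (2 − (-6))/2 = 4.

4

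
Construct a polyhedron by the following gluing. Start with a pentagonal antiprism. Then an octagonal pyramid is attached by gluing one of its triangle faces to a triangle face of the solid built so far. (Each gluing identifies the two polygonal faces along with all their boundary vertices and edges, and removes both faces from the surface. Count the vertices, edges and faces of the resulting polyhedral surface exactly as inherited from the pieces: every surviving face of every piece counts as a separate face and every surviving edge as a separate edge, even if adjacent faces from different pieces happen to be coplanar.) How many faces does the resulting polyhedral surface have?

19

A pentagonal antiprism: V=10, E=20, F=12.
Attach an octagonal pyramid (V=9, E=16, F=9) along a 3-gon: merge 3 vertices and 3 edges, delete both glued faces → V=16, E=33, F=19.
Check: V − E + F = 16 − 33 + 19 = 2.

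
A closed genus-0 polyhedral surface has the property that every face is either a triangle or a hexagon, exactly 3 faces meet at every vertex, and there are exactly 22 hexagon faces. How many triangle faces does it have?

Let x be the number of triangles; then F = 22 + x.
Edge–face incidences: 2E = 6·22 + 3·x = 132 + 3x.
Every vertex has degree 3, so 3V = 2E.
Euler: V − E + F = 2 ⇒ (2E)/3 − E + (22 + x) = 2.
Multiply by 6: 2·(2E) − 3·(2E) + 6·(22 + x) = 12, i.e. 132 + 6x − (132 + 3x) = 12.
Collecting terms: 3x = 12, so x = 4.
Then 2E = 132 + 3·4 = 144, so E = 72, V = 2E/3 = 48, F = 22 + 4 = 26.

4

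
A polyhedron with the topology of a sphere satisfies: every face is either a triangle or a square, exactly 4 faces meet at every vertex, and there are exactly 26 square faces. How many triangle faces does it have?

8

Let x be the number of triangles; then F = 26 + x.
Edge–face incidences: 2E = 4·26 + 3·x = 104 + 3x.
Every vertex has degree 4, so 4V = 2E.
Euler: V − E + F = 2 ⇒ (2E)/4 − E + (26 + x) = 2.
Multiply by 8: 2·(2E) − 4·(2E) + 8·(26 + x) = 16, i.e. 208 + 8x − 2·(104 + 3x) = 16.
Collecting terms: 2x = 16, so x = 8.
Then 2E = 104 + 3·8 = 128, so E = 64, V = 2E/4 = 32, F = 26 + 8 = 34.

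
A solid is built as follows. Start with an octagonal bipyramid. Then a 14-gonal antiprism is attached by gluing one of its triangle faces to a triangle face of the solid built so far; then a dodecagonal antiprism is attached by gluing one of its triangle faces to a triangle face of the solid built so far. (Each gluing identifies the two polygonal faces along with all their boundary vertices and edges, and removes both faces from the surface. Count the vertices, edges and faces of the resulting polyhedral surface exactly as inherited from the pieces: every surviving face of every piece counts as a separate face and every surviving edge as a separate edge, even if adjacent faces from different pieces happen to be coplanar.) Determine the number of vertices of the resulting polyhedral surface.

56

An octagonal bipyramid: V=10, E=24, F=16.
Attach a 14-gonal antiprism (V=28, E=56, F=30) along a 3-gon: merge 3 vertices and 3 edges, delete both glued faces → V=35, E=77, F=44.
Attach a dodecagonal antiprism (V=24, E=48, F=26) along a 3-gon: merge 3 vertices and 3 edges, delete both glued faces → V=56, E=122, F=68.
Check: V − E + F = 56 − 122 + 68 = 2.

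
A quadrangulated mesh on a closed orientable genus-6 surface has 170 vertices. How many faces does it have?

χ = 2 − 2·6 = -10, and every face is a square so 4F = 2E.
V − E + F = -10 with E = 4F/2 gives 170 − (4/2 − 1)·F = -10, so F = 180 and E = 360.

180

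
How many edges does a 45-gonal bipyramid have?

135

A bipyramid over an n-gon has 2n triangular faces and n + 2 vertices: V = 45 + 2 = 47, E = 3·45 = 135, F = 2·45 = 90.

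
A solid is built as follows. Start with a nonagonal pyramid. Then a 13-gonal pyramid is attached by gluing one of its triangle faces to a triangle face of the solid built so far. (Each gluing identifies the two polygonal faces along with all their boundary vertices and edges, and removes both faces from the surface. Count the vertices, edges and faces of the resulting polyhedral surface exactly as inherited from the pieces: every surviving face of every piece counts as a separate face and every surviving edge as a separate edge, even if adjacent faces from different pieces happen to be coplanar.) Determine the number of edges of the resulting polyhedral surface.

A nonagonal pyramid: V=10, E=18, F=10.
Attach a 13-gonal pyramid (V=14, E=26, F=14) along a 3-gon: merge 3 vertices and 3 edges, delete both glued faces → V=21, E=41, F=22.
Check: V − E + F = 21 − 41 + 22 = 2.

41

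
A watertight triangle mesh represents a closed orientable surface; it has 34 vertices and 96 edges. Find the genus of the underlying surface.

Every face is a triangle and each edge borders two faces, so 3F = 2·96, giving F = 64.
χ = V − E + F = 34 − 96 + 64 = 2.
For a closed orientable surface χ = 2 − 2g, so g = (2 − (2))/2 = 0.

0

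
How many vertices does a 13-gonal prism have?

26

A prism on an n-gon has two n-gon bases and n rectangular sides: V = 2·13 = 26, E = 3·13 = 39, F = 13 + 2 = 15.
Check: V − E + F = 26 − 39 + 15 = 2.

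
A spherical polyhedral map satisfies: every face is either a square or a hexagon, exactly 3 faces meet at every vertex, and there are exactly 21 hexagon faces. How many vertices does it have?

50

Let x be the number of squares; then F = 21 + x.
Edge–face incidences: 2E = 6·21 + 4·x = 126 + 4x.
Every vertex has degree 3, so 3V = 2E.
Euler: V − E + F = 2 ⇒ (2E)/3 − E + (21 + x) = 2.
Multiply by 6: 2·(2E) − 3·(2E) + 6·(21 + x) = 12, i.e. 126 + 6x − (126 + 4x) = 12.
Collecting terms: 2x = 12, so x = 6.
Then 2E = 126 + 4·6 = 150, so E = 75, V = 2E/3 = 50, F = 21 + 6 = 27.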